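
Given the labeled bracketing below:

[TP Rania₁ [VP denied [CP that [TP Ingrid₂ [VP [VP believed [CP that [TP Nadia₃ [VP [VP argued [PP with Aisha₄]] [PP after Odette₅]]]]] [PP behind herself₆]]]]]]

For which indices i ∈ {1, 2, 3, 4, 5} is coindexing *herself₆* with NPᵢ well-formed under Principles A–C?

{2}

*herself* is an anaphor, so Principle A applies: it must be bound in its binding domain.
Binding domain of *herself₆*: the embedded TP, whose subject is Ingrid₂.
*Rania₁* c-commands the anaphor but is outside its binding domain → cannot satisfy Principle A.
*Ingrid₂* c-commands the anaphor within its binding domain → licit binder.
*Nadia₃* does not c-command the anaphor → cannot bind it.
*Aisha₄* does not c-command the anaphor → cannot bind it.
*Odette₅* does not c-command the anaphor → cannot bind it.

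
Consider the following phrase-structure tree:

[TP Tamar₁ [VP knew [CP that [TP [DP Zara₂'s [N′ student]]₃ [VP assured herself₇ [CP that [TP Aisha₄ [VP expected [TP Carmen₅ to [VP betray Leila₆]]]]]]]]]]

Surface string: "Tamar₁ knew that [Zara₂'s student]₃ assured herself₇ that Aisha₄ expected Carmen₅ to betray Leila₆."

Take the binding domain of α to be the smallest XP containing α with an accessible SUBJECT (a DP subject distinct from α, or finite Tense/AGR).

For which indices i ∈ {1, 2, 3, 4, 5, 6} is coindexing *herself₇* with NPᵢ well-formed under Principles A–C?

{3}

*herself* is an anaphor, so Principle A applies: it must be bound in its binding domain.
Binding domain of *herself₇*: the embedded TP, whose subject is [Zara₂'s student]₃.
*Tamar₁* c-commands the anaphor but is outside its binding domain → cannot satisfy Principle A.
*Zara₂* does not c-command the anaphor → cannot bind it.
*[Zara₂'s student]₃* c-commands the anaphor within its binding domain → licit binder.
*Aisha₄* does not c-command the anaphor → cannot bind it.
*Carmen₅* does not c-command the anaphor → cannot bind it.
*Leila₆* does not c-command the anaphor → cannot bind it.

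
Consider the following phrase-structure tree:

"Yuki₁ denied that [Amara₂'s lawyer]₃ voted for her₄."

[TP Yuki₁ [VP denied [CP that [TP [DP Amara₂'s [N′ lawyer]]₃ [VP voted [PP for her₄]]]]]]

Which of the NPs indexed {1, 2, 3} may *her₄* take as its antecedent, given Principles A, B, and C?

*her* is a pronoun, so Principle B applies: it must be free in its binding domain.
Binding domain of *her₄*: the embedded TP, whose subject is [Amara₂'s lawyer]₃.
*Yuki₁* c-commands the pronoun but from outside its binding domain, and is not c-commanded by it → coindexation permitted.
*Amara₂* and the pronoun do not c-command one another → neither Principle B nor Principle C is at stake; coindexation permitted.
*[Amara₂'s lawyer]₃* c-commands the pronoun within its binding domain → coindexation would violate Principle B.

{1, 2}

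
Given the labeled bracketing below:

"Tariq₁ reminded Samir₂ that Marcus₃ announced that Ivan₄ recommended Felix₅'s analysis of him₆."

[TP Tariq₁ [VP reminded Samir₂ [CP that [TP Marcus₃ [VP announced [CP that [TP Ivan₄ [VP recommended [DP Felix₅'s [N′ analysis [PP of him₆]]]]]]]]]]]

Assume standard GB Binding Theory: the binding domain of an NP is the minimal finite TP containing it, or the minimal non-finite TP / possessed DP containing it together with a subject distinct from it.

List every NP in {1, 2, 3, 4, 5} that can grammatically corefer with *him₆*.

*him* is a pronoun, so Principle B applies: it must be free in its binding domain.
Binding domain of *him₆*: the possessed DP, whose subject is Felix₅.
*Tariq₁* c-commands the pronoun but from outside its binding domain, and is not c-commanded by it → coindexation permitted.
*Samir₂* c-commands the pronoun but from outside its binding domain, and is not c-commanded by it → coindexation permitted.
*Marcus₃* c-commands the pronoun but from outside its binding domain, and is not c-commanded by it → coindexation permitted.
*Ivan₄* c-commands the pronoun but from outside its binding domain, and is not c-commanded by it → coindexation permitted.
*Felix₅* c-commands the pronoun within its binding domain → coindexation would violate Principle B.

{1, 2, 3, 4}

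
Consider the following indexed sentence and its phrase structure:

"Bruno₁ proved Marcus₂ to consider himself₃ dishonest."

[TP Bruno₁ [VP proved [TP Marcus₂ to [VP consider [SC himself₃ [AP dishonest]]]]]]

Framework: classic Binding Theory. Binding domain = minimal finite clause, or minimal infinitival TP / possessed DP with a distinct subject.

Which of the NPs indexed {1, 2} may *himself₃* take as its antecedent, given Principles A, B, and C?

*himself* is an anaphor, so Principle A applies: it must be bound in its binding domain.
Binding domain of *himself₃*: the embedded TP, whose subject is Marcus₂.
*Bruno₁* c-commands the anaphor but is outside its binding domain → cannot satisfy Principle A.
*Marcus₂* c-commands the anaphor within its binding domain → licit binder.

{2}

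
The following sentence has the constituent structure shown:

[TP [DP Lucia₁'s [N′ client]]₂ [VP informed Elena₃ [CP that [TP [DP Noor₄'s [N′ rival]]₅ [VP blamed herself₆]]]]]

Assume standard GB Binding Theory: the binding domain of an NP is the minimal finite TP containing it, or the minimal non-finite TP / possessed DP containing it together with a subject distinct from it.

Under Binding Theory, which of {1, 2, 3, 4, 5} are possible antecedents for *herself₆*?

*herself* is an anaphor, so Principle A applies: it must be bound in its binding domain.
Binding domain of *herself₆*: the embedded TP, whose subject is [Noor₄'s rival]₅.
*Lucia₁* does not c-command the anaphor → cannot bind it.
*[Lucia₁'s client]₂* c-commands the anaphor but is outside its binding domain → cannot satisfy Principle A.
*Elena₃* c-commands the anaphor but is outside its binding domain → cannot satisfy Principle A.
*Noor₄* does not c-command the anaphor → cannot bind it.
*[Noor₄'s rival]₅* c-commands the anaphor within its binding domain → licit binder.

{5}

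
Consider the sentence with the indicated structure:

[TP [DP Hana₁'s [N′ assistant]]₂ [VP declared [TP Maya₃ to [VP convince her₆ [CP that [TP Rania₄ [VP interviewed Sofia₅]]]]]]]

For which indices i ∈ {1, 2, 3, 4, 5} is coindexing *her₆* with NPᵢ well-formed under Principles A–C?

{1, 2}

*her* is a pronoun, so Principle B applies: it must be free in its binding domain.
Binding domain of *her₆*: the embedded TP, whose subject is Maya₃.
*Hana₁* and the pronoun do not c-command one another → neither Principle B nor Principle C is at stake; coindexation permitted.
*[Hana₁'s assistant]₂* c-commands the pronoun but from outside its binding domain, and is not c-commanded by it → coindexation permitted.
*Maya₃* c-commands the pronoun within its binding domain → coindexation would violate Principle B.
*Rania₄*: the pronoun c-commands this R-expression → coindexation would violate Principle C on *Rania₄*.
*Sofia₅*: the pronoun c-commands this R-expression → coindexation would violate Principle C on *Sofia₅*.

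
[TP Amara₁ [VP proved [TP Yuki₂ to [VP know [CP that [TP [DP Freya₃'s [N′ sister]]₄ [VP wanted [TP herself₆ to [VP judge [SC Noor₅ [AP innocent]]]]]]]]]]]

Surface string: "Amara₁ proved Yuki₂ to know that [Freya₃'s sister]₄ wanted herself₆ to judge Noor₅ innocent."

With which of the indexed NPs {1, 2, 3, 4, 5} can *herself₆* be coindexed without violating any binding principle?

*herself* is an anaphor, so Principle A applies: it must be bound in its binding domain.
Binding domain of *herself₆*: the embedded TP, whose subject is [Freya₃'s sister]₄.
*Amara₁* c-commands the anaphor but is outside its binding domain → cannot satisfy Principle A.
*Yuki₂* c-commands the anaphor but is outside its binding domain → cannot satisfy Principle A.
*Freya₃* does not c-command the anaphor → cannot bind it.
*[Freya₃'s sister]₄* c-commands the anaphor within its binding domain → licit binder.
*Noor₅* does not c-command the anaphor → cannot bind it.

{4}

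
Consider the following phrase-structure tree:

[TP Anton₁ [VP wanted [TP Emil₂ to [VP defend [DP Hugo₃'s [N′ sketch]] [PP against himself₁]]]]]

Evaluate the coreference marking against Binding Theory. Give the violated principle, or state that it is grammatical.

Principle A

The two coindexed NPs are *Anton₁* and *himself₁*.
*himself₁* is an anaphor. Principle A requires it to be bound within its binding domain — the embedded TP, whose subject is Emil₂.
Within that domain it is c-commanded by *Emil₂*, which does not share its index.
*Anton₁* does c-command the anaphor, but from outside its binding domain.
The anaphor is unbound in its domain → Principle A violation.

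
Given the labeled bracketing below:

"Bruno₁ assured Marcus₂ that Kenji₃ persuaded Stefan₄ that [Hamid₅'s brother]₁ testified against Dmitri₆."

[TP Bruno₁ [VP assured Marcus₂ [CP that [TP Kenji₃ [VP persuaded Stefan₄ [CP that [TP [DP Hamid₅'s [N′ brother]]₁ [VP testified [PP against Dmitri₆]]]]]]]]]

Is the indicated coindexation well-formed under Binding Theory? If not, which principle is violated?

Principle C

The two coindexed NPs are *[Hamid₅'s brother]₁* and *Bruno₁*.
*[Hamid₅'s brother]₁* is an R-expression. Principle C requires it to be free everywhere.
*Bruno₁* c-commands it and carries the same index.
The R-expression is bound → Principle C violation.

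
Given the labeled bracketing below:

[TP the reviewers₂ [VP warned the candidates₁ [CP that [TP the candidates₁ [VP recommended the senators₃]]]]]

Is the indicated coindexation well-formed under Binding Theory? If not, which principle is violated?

Principle C

The two coindexed NPs are *the candidates₁* (the lower occurrence) and *the candidates₁* (the higher occurrence).
*the candidates₁* (the lower occurrence) is an R-expression. Principle C requires it to be free everywhere.
*the candidates₁* (the higher occurrence) c-commands it and carries the same index.
The R-expression is bound → Principle C violation.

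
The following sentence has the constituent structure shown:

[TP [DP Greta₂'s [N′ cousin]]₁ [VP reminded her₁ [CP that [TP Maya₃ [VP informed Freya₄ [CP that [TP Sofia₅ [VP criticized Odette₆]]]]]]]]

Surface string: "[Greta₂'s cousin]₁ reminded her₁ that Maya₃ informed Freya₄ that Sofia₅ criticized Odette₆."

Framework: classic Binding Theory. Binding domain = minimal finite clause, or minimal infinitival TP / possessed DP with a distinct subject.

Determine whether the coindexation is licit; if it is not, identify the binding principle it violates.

The two coindexed NPs are *[Greta₂'s cousin]₁* and *her₁*.
*her₁* is a pronoun. Its binding domain is the matrix TP, whose subject is [Greta₂'s cousin]₁.
*[Greta₂'s cousin]₁* c-commands it within that domain and carries the same index.
The pronoun is locally bound → Principle B violation.

Principle B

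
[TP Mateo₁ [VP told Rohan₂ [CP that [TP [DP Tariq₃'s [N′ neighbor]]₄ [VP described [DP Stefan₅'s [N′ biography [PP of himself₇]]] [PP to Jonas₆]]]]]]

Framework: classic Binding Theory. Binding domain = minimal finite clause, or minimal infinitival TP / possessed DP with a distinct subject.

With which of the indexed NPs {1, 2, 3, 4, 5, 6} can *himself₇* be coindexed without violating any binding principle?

{5}

*himself* is an anaphor, so Principle A applies: it must be bound in its binding domain.
Binding domain of *himself₇*: the possessed DP, whose subject is Stefan₅.
*Mateo₁* c-commands the anaphor but is outside its binding domain → cannot satisfy Principle A.
*Rohan₂* c-commands the anaphor but is outside its binding domain → cannot satisfy Principle A.
*Tariq₃* does not c-command the anaphor → cannot bind it.
*[Tariq₃'s neighbor]₄* c-commands the anaphor but is outside its binding domain → cannot satisfy Principle A.
*Stefan₅* c-commands the anaphor within its binding domain → licit binder.
*Jonas₆* does not c-command the anaphor → cannot bind it.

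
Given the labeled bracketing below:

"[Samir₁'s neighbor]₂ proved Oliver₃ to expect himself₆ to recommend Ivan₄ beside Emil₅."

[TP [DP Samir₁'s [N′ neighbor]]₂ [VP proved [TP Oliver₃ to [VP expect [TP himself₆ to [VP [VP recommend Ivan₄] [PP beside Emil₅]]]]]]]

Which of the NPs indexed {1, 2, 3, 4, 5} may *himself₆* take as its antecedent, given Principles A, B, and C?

*himself* is an anaphor, so Principle A applies: it must be bound in its binding domain.
Binding domain of *himself₆*: the embedded TP, whose subject is Oliver₃.
*Samir₁* does not c-command the anaphor → cannot bind it.
*[Samir₁'s neighbor]₂* c-commands the anaphor but is outside its binding domain → cannot satisfy Principle A.
*Oliver₃* c-commands the anaphor within its binding domain → licit binder.
*Ivan₄* does not c-command the anaphor → cannot bind it.
*Emil₅* does not c-command the anaphor → cannot bind it.

{3}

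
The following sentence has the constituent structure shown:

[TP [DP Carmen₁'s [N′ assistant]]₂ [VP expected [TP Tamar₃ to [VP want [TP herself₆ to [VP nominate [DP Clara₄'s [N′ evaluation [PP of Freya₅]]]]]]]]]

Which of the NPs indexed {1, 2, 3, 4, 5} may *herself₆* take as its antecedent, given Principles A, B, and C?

{3}

*herself* is an anaphor, so Principle A applies: it must be bound in its binding domain.
Binding domain of *herself₆*: the embedded TP, whose subject is Tamar₃.
*Carmen₁* does not c-command the anaphor → cannot bind it.
*[Carmen₁'s assistant]₂* c-commands the anaphor but is outside its binding domain → cannot satisfy Principle A.
*Tamar₃* c-commands the anaphor within its binding domain → licit binder.
*Clara₄* does not c-command the anaphor → cannot bind it.
*Freya₅* does not c-command the anaphor → cannot bind it.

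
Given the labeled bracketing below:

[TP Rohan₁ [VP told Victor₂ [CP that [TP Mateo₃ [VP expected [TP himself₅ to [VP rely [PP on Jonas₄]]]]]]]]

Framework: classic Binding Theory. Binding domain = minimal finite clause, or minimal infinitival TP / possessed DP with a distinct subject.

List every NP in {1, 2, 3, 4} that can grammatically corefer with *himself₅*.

*himself* is an anaphor, so Principle A applies: it must be bound in its binding domain.
Binding domain of *himself₅*: the embedded TP, whose subject is Mateo₃.
*Rohan₁* c-commands the anaphor but is outside its binding domain → cannot satisfy Principle A.
*Victor₂* c-commands the anaphor but is outside its binding domain → cannot satisfy Principle A.
*Mateo₃* c-commands the anaphor within its binding domain → licit binder.
*Jonas₄* does not c-command the anaphor → cannot bind it.

{3}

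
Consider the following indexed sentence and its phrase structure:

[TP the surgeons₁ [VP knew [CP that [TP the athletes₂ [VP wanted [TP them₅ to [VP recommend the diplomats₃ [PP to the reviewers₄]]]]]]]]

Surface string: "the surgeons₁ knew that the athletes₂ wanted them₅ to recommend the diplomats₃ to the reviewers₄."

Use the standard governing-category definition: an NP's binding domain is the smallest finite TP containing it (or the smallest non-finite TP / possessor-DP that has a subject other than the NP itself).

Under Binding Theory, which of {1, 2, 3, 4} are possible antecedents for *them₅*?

*them* is a pronoun, so Principle B applies: it must be free in its binding domain.
Binding domain of *them₅*: the embedded TP, whose subject is the athletes₂.
*the surgeons₁* c-commands the pronoun but from outside its binding domain, and is not c-commanded by it → coindexation permitted.
*the athletes₂* c-commands the pronoun within its binding domain → coindexation would violate Principle B.
*the diplomats₃*: the pronoun c-commands this R-expression → coindexation would violate Principle C on *the diplomats₃*.
*the reviewers₄*: the pronoun c-commands this R-expression → coindexation would violate Principle C on *the reviewers₄*.

{1}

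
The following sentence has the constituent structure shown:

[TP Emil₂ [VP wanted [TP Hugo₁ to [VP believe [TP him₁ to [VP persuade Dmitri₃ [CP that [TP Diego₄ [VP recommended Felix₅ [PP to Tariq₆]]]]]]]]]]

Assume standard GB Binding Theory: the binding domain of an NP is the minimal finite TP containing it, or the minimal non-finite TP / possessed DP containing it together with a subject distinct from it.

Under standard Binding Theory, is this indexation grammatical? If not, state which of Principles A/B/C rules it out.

The two coindexed NPs are *Hugo₁* and *him₁*.
*him₁* is a pronoun. Its binding domain is the embedded TP, whose subject is Hugo₁.
*Hugo₁* c-commands it within that domain and carries the same index.
The pronoun is locally bound → Principle B violation.

Principle B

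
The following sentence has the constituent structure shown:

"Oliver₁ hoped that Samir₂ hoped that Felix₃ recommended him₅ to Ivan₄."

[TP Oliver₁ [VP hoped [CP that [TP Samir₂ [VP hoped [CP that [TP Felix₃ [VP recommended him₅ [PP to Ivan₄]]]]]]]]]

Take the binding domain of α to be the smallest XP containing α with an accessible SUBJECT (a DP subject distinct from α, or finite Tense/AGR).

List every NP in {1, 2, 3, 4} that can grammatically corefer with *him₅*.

*him* is a pronoun, so Principle B applies: it must be free in its binding domain.
Binding domain of *him₅*: the embedded TP, whose subject is Felix₃.
*Oliver₁* c-commands the pronoun but from outside its binding domain, and is not c-commanded by it → coindexation permitted.
*Samir₂* c-commands the pronoun but from outside its binding domain, and is not c-commanded by it → coindexation permitted.
*Felix₃* c-commands the pronoun within its binding domain → coindexation would violate Principle B.
*Ivan₄*: the pronoun c-commands this R-expression → coindexation would violate Principle C on *Ivan₄*.

{1, 2}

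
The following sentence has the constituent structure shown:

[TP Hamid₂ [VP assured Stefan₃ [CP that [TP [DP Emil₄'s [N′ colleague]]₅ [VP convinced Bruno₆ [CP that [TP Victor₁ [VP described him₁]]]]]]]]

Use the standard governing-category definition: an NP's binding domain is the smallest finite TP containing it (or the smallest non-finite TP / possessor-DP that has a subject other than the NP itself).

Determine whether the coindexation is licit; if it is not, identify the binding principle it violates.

Principle B

The two coindexed NPs are *Victor₁* and *him₁*.
*him₁* is a pronoun. Its binding domain is the embedded TP, whose subject is Victor₁.
*Victor₁* c-commands it within that domain and carries the same index.
The pronoun is locally bound → Principle B violation.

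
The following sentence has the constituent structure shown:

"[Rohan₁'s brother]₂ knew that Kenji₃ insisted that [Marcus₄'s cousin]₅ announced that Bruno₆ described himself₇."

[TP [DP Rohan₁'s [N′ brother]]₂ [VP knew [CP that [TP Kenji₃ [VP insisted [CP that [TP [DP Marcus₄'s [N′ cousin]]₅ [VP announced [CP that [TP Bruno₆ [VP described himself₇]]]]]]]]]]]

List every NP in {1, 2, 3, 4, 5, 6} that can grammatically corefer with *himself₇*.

{6}

*himself* is an anaphor, so Principle A applies: it must be bound in its binding domain.
Binding domain of *himself₇*: the embedded TP, whose subject is Bruno₆.
*Rohan₁* does not c-command the anaphor → cannot bind it.
*[Rohan₁'s brother]₂* c-commands the anaphor but is outside its binding domain → cannot satisfy Principle A.
*Kenji₃* c-commands the anaphor but is outside its binding domain → cannot satisfy Principle A.
*Marcus₄* does not c-command the anaphor → cannot bind it.
*[Marcus₄'s cousin]₅* c-commands the anaphor but is outside its binding domain → cannot satisfy Principle A.
*Bruno₆* c-commands the anaphor within its binding domain → licit binder.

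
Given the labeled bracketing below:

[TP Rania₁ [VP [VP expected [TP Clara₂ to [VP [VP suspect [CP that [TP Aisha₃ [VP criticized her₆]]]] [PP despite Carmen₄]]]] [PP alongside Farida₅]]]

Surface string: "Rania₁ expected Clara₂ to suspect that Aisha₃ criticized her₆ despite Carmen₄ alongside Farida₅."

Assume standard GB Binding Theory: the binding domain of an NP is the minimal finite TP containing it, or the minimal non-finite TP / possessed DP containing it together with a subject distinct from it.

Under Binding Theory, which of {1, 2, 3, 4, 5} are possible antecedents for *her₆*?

*her* is a pronoun, so Principle B applies: it must be free in its binding domain.
Binding domain of *her₆*: the embedded TP, whose subject is Aisha₃.
*Rania₁* c-commands the pronoun but from outside its binding domain, and is not c-commanded by it → coindexation permitted.
*Clara₂* c-commands the pronoun but from outside its binding domain, and is not c-commanded by it → coindexation permitted.
*Aisha₃* c-commands the pronoun within its binding domain → coindexation would violate Principle B.
*Carmen₄* and the pronoun do not c-command one another → neither Principle B nor Principle C is at stake; coindexation permitted.
*Farida₅* and the pronoun do not c-command one another → neither Principle B nor Principle C is at stake; coindexation permitted.

{1, 2, 4, 5}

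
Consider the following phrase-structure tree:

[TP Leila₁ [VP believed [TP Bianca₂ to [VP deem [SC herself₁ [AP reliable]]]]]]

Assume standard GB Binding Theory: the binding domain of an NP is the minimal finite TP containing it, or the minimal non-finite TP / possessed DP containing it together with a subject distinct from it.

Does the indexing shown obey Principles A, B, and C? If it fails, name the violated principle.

The two coindexed NPs are *Leila₁* and *herself₁*.
*herself₁* is an anaphor. Principle A requires it to be bound within its binding domain — the embedded TP, whose subject is Bianca₂.
Within that domain it is c-commanded by *Bianca₂*, which does not share its index.
*Leila₁* does c-command the anaphor, but from outside its binding domain.
The anaphor is unbound in its domain → Principle A violation.

Principle A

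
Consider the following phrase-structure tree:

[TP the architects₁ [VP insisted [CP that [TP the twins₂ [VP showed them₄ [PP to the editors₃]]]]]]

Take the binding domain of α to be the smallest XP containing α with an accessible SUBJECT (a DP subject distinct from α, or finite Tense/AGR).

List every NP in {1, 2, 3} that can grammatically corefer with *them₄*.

{1}

*them* is a pronoun, so Principle B applies: it must be free in its binding domain.
Binding domain of *them₄*: the embedded TP, whose subject is the twins₂.
*the architects₁* c-commands the pronoun but from outside its binding domain, and is not c-commanded by it → coindexation permitted.
*the twins₂* c-commands the pronoun within its binding domain → coindexation would violate Principle B.
*the editors₃*: the pronoun c-commands this R-expression → coindexation would violate Principle C on *the editors₃*.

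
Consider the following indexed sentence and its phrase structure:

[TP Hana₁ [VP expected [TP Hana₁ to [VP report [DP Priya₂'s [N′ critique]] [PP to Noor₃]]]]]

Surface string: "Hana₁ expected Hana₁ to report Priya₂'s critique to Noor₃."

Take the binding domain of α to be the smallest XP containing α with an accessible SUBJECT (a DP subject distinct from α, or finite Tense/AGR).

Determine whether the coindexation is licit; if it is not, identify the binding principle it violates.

The two coindexed NPs are *Hana₁* (the lower occurrence) and *Hana₁* (the higher occurrence).
*Hana₁* (the lower occurrence) is an R-expression. Principle C requires it to be free everywhere.
*Hana₁* (the higher occurrence) c-commands it and carries the same index.
The R-expression is bound → Principle C violation.

Principle C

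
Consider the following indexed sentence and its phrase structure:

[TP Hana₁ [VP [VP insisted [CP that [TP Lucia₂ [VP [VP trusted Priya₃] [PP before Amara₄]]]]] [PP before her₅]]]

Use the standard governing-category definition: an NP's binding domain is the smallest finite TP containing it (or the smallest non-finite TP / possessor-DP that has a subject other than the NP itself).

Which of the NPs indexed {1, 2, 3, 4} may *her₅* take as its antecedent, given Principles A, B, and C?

{2, 3, 4}

*her* is a pronoun, so Principle B applies: it must be free in its binding domain.
Binding domain of *her₅*: the matrix TP, whose subject is Hana₁.
*Hana₁* c-commands the pronoun within its binding domain → coindexation would violate Principle B.
*Lucia₂* and the pronoun do not c-command one another → neither Principle B nor Principle C is at stake; coindexation permitted.
*Priya₃* and the pronoun do not c-command one another → neither Principle B nor Principle C is at stake; coindexation permitted.
*Amara₄* and the pronoun do not c-command one another → neither Principle B nor Principle C is at stake; coindexation permitted.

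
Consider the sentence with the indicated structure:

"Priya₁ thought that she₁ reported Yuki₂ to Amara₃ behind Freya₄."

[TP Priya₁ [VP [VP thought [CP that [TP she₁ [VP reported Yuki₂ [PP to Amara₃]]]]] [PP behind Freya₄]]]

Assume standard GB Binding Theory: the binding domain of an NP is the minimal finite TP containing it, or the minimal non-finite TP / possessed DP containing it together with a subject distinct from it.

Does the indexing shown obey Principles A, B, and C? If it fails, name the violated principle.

grammatical

The two coindexed NPs are *Priya₁* and *she₁*.
*she₁* is a pronoun; nothing c-commands it within its binding domain (the embedded TP.), so Principle B holds trivially.
*Priya₁* is an R-expression; *she₁* does not c-command it, and no other NP shares its index, so Principle C is satisfied.
All principles are respected.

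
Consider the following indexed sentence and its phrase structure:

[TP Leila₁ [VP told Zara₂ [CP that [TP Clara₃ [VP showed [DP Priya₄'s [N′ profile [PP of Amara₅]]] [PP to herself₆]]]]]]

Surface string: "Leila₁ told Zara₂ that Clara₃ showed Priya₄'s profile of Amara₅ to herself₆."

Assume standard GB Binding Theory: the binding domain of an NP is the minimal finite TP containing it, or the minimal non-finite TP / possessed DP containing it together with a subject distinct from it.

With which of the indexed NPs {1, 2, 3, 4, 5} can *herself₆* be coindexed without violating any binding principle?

*herself* is an anaphor, so Principle A applies: it must be bound in its binding domain.
Binding domain of *herself₆*: the embedded TP, whose subject is Clara₃.
*Leila₁* c-commands the anaphor but is outside its binding domain → cannot satisfy Principle A.
*Zara₂* c-commands the anaphor but is outside its binding domain → cannot satisfy Principle A.
*Clara₃* c-commands the anaphor within its binding domain → licit binder.
*Priya₄* does not c-command the anaphor → cannot bind it.
*Amara₅* does not c-command the anaphor → cannot bind it.

{3}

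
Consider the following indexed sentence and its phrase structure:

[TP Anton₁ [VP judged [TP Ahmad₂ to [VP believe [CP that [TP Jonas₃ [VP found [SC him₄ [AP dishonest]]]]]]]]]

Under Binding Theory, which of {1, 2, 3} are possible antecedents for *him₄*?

*him* is a pronoun, so Principle B applies: it must be free in its binding domain.
Binding domain of *him₄*: the embedded TP, whose subject is Jonas₃.
*Anton₁* c-commands the pronoun but from outside its binding domain, and is not c-commanded by it → coindexation permitted.
*Ahmad₂* c-commands the pronoun but from outside its binding domain, and is not c-commanded by it → coindexation permitted.
*Jonas₃* c-commands the pronoun within its binding domain → coindexation would violate Principle B.

{1, 2}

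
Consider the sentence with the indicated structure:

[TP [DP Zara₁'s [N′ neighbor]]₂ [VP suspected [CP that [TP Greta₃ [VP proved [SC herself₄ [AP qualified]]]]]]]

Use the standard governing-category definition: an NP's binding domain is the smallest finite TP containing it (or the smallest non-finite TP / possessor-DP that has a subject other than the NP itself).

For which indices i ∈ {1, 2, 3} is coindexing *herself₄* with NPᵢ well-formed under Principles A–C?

*herself* is an anaphor, so Principle A applies: it must be bound in its binding domain.
Binding domain of *herself₄*: the embedded TP, whose subject is Greta₃.
*Zara₁* does not c-command the anaphor → cannot bind it.
*[Zara₁'s neighbor]₂* c-commands the anaphor but is outside its binding domain → cannot satisfy Principle A.
*Greta₃* c-commands the anaphor within its binding domain → licit binder.

{3}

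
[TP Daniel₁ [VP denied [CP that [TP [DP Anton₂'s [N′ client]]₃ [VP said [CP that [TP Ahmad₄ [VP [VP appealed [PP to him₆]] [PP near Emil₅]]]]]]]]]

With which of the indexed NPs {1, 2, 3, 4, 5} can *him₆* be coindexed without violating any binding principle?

{1, 2, 3, 5}

*him* is a pronoun, so Principle B applies: it must be free in its binding domain.
Binding domain of *him₆*: the embedded TP, whose subject is Ahmad₄.
*Daniel₁* c-commands the pronoun but from outside its binding domain, and is not c-commanded by it → coindexation permitted.
*Anton₂* and the pronoun do not c-command one another → neither Principle B nor Principle C is at stake; coindexation permitted.
*[Anton₂'s client]₃* c-commands the pronoun but from outside its binding domain, and is not c-commanded by it → coindexation permitted.
*Ahmad₄* c-commands the pronoun within its binding domain → coindexation would violate Principle B.
*Emil₅* and the pronoun do not c-command one another → neither Principle B nor Principle C is at stake; coindexation permitted.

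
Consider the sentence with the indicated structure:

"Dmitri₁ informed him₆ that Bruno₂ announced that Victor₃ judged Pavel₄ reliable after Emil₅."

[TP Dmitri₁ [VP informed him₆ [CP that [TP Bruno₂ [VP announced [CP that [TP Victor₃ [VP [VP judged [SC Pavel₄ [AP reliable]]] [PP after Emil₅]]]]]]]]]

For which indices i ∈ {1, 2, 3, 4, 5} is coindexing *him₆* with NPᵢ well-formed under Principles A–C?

none

*him* is a pronoun, so Principle B applies: it must be free in its binding domain.
Binding domain of *him₆*: the matrix TP, whose subject is Dmitri₁.
*Dmitri₁* c-commands the pronoun within its binding domain → coindexation would violate Principle B.
*Bruno₂*: the pronoun c-commands this R-expression → coindexation would violate Principle C on *Bruno₂*.
*Victor₃*: the pronoun c-commands this R-expression → coindexation would violate Principle C on *Victor₃*.
*Pavel₄*: the pronoun c-commands this R-expression → coindexation would violate Principle C on *Pavel₄*.
*Emil₅*: the pronoun c-commands this R-expression → coindexation would violate Principle C on *Emil₅*.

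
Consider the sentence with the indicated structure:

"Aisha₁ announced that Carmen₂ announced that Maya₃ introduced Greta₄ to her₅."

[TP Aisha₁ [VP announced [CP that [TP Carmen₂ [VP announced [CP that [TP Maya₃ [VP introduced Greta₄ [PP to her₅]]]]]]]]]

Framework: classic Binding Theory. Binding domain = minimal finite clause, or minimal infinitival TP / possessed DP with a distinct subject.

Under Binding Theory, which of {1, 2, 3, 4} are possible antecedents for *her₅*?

*her* is a pronoun, so Principle B applies: it must be free in its binding domain.
Binding domain of *her₅*: the embedded TP, whose subject is Maya₃.
*Aisha₁* c-commands the pronoun but from outside its binding domain, and is not c-commanded by it → coindexation permitted.
*Carmen₂* c-commands the pronoun but from outside its binding domain, and is not c-commanded by it → coindexation permitted.
*Maya₃* c-commands the pronoun within its binding domain → coindexation would violate Principle B.
*Greta₄* c-commands the pronoun within its binding domain → coindexation would violate Principle B.

{1, 2}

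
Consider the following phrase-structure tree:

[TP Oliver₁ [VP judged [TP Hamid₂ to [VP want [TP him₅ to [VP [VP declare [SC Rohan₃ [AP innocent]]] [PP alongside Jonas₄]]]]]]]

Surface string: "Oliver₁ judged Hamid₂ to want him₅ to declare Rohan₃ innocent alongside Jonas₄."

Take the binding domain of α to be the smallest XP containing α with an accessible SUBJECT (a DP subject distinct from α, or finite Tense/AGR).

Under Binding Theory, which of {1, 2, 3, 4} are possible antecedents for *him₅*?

*him* is a pronoun, so Principle B applies: it must be free in its binding domain.
Binding domain of *him₅*: the embedded TP, whose subject is Hamid₂.
*Oliver₁* c-commands the pronoun but from outside its binding domain, and is not c-commanded by it → coindexation permitted.
*Hamid₂* c-commands the pronoun within its binding domain → coindexation would violate Principle B.
*Rohan₃*: the pronoun c-commands this R-expression → coindexation would violate Principle C on *Rohan₃*.
*Jonas₄*: the pronoun c-commands this R-expression → coindexation would violate Principle C on *Jonas₄*.

{1}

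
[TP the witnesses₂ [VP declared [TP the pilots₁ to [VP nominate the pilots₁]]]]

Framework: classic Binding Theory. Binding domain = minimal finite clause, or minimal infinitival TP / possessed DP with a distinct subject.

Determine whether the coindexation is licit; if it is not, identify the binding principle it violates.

Principle C

The two coindexed NPs are *the pilots₁* (the lower occurrence) and *the pilots₁* (the higher occurrence).
*the pilots₁* (the lower occurrence) is an R-expression. Principle C requires it to be free everywhere.
*the pilots₁* (the higher occurrence) c-commands it and carries the same index.
The R-expression is bound → Principle C violation.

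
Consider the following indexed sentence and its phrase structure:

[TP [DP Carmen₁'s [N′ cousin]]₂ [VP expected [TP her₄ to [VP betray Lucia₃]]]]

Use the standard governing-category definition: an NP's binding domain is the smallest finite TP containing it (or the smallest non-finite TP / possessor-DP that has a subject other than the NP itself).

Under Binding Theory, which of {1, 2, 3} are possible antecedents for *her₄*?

*her* is a pronoun, so Principle B applies: it must be free in its binding domain.
Binding domain of *her₄*: the matrix TP, whose subject is [Carmen₁'s cousin]₂.
*Carmen₁* and the pronoun do not c-command one another → neither Principle B nor Principle C is at stake; coindexation permitted.
*[Carmen₁'s cousin]₂* c-commands the pronoun within its binding domain → coindexation would violate Principle B.
*Lucia₃*: the pronoun c-commands this R-expression → coindexation would violate Principle C on *Lucia₃*.

{1}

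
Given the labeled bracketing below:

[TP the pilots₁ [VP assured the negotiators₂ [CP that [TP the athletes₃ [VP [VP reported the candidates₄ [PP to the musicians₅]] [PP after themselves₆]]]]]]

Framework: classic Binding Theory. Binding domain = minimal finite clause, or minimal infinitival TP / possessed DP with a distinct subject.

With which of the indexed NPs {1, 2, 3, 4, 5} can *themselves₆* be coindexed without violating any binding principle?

{3}

*themselves* is an anaphor, so Principle A applies: it must be bound in its binding domain.
Binding domain of *themselves₆*: the embedded TP, whose subject is the athletes₃.
*the pilots₁* c-commands the anaphor but is outside its binding domain → cannot satisfy Principle A.
*the negotiators₂* c-commands the anaphor but is outside its binding domain → cannot satisfy Principle A.
*the athletes₃* c-commands the anaphor within its binding domain → licit binder.
*the candidates₄* does not c-command the anaphor → cannot bind it.
*the musicians₅* does not c-command the anaphor → cannot bind it.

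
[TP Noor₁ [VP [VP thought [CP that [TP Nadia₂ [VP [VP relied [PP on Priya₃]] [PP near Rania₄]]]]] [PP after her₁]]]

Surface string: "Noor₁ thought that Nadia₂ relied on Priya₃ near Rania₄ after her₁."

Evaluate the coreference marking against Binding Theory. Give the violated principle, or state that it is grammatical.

The two coindexed NPs are *Noor₁* and *her₁*.
*her₁* is a pronoun. Its binding domain is the matrix TP, whose subject is Noor₁.
*Noor₁* c-commands it within that domain and carries the same index.
The pronoun is locally bound → Principle B violation.

Principle B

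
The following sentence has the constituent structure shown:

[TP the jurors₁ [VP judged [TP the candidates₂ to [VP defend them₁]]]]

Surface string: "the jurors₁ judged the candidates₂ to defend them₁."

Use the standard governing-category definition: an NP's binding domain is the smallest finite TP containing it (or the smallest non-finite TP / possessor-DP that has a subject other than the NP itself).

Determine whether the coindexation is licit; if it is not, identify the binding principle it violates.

grammatical

The two coindexed NPs are *the jurors₁* and *them₁*.
*them₁* is a pronoun; its binding domain is the embedded TP, whose subject is the candidates₂. Within that domain it is c-commanded only by *the candidates₂*, which carries a different index — the pronoun is free locally, so Principle B holds.
*the jurors₁* is an R-expression; *them₁* does not c-command it, and no other NP shares its index, so Principle C is satisfied.
All principles are respected.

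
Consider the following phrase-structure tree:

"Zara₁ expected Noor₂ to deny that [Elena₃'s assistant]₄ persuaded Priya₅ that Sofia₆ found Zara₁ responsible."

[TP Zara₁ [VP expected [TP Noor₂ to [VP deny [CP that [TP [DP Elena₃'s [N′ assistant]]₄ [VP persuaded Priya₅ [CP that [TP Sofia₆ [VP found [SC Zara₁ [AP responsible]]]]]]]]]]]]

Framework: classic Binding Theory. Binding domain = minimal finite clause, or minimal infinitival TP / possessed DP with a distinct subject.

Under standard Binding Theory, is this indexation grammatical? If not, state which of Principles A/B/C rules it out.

The two coindexed NPs are *Zara₁* (the lower occurrence) and *Zara₁* (the higher occurrence).
*Zara₁* (the lower occurrence) is an R-expression. Principle C requires it to be free everywhere.
*Zara₁* (the higher occurrence) c-commands it and carries the same index.
The R-expression is bound → Principle C violation.

Principle C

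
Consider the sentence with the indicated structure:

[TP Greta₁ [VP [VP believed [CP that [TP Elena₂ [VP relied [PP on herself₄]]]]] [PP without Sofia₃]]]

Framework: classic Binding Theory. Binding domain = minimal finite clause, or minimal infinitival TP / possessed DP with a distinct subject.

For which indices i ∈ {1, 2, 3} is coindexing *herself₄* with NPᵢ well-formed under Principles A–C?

{2}

*herself* is an anaphor, so Principle A applies: it must be bound in its binding domain.
Binding domain of *herself₄*: the embedded TP, whose subject is Elena₂.
*Greta₁* c-commands the anaphor but is outside its binding domain → cannot satisfy Principle A.
*Elena₂* c-commands the anaphor within its binding domain → licit binder.
*Sofia₃* does not c-command the anaphor → cannot bind it.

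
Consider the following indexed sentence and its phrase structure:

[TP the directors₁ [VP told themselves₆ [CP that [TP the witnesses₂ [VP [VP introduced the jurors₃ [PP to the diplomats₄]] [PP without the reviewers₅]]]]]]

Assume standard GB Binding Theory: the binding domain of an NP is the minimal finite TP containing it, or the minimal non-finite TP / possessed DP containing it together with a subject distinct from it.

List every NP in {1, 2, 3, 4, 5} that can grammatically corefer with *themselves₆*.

*themselves* is an anaphor, so Principle A applies: it must be bound in its binding domain.
Binding domain of *themselves₆*: the matrix TP, whose subject is the directors₁.
*the directors₁* c-commands the anaphor within its binding domain → licit binder.
*the witnesses₂* does not c-command the anaphor → cannot bind it.
*the jurors₃* does not c-command the anaphor → cannot bind it.
*the diplomats₄* does not c-command the anaphor → cannot bind it.
*the reviewers₅* does not c-command the anaphor → cannot bind it.

{1}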